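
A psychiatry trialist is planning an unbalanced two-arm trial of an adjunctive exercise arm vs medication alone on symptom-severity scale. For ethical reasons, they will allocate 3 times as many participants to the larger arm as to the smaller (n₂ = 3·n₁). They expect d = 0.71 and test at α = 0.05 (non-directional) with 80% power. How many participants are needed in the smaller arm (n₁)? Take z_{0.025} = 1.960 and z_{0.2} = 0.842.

n₁ = 21

With allocation ratio k = n₂/n₁ = 3, Var(x̄₁−x̄₂) = σ²(1/n₁ + 1/(k·n₁)) = σ²·(k+1)/(k·n₁).
So n₁ = (1 + 1/k)·((z_{α/2} + z_β)/d)² = 1.333 × (2.802/0.71)².
n₁ = 1.333 × 15.57 = 20.8.
Round up: n₁ = 21, giving n₂ = 3 × 21 = 63.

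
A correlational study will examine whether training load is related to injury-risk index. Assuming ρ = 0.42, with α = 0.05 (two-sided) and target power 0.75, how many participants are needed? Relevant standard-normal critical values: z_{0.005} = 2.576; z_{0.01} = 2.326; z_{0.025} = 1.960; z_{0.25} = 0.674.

n = 38

Fisher's z: C = ½·ln((1+r)/(1−r)) = ½·ln(2.4483) = 0.4477.
n = ((z_{α/2} + z_β)/C)² + 3.
(1.960 + 0.674) / 0.4477 = 2.634 / 0.4477 = 5.883.
n = 5.883² + 3 = 34.61 + 3 = 37.6.
Round up.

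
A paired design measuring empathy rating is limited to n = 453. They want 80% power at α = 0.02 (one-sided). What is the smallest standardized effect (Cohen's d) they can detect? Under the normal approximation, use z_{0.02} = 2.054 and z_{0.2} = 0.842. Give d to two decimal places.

d_min ≈ 0.14

For a single sample (or paired design) of n = 453: d_min = (z_{α} + z_β)/√n.
z-sum = 2.054 + 0.842 = 2.896.
d_min = 2.896 / √453 = 2.896 / 21.284 = 0.136.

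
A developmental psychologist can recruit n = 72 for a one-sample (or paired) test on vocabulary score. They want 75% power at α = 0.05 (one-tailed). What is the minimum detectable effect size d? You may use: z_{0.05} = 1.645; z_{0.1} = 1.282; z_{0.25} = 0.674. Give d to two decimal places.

For a single sample (or paired design) of n = 72: d_min = (z_{α} + z_β)/√n.
z-sum = 1.645 + 0.674 = 2.319.
d_min = 2.319 / √72 = 2.319 / 8.485 = 0.273.

d_min ≈ 0.27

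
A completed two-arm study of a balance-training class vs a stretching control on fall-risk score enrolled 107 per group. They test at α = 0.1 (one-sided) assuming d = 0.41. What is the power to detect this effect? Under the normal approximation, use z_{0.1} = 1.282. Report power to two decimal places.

For two equal groups, power = Φ(d·√(n/2) − z_{α}).
d·√(n/2) = 0.41 × √(107/2) = 0.41 × 7.314 = 2.999.
z_β = 2.999 − 1.282 = 1.717.
Power = Φ(1.717) = 0.957.

power ≈ 0.96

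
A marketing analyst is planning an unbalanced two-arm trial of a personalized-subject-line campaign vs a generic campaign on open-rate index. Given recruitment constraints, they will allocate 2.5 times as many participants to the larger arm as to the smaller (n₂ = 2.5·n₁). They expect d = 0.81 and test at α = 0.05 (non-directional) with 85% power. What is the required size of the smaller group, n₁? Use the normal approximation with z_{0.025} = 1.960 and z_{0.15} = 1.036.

n₁ = 20

With allocation ratio k = n₂/n₁ = 2.5, Var(x̄₁−x̄₂) = σ²(1/n₁ + 1/(k·n₁)) = σ²·(k+1)/(k·n₁).
So n₁ = (1 + 1/k)·((z_{α/2} + z_β)/d)² = 1.400 × (2.996/0.81)².
n₁ = 1.400 × 13.68 = 19.2.
Round up: n₁ = 20, giving n₂ = 2.5 × 20 = 50.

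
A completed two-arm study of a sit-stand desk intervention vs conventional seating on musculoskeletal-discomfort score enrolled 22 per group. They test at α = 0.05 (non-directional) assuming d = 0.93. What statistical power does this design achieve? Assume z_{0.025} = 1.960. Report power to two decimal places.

power ≈ 0.87

For two equal groups, power = Φ(d·√(n/2) − z_{α/2}).
d·√(n/2) = 0.93 × √(22/2) = 0.93 × 3.317 = 3.084.
z_β = 3.084 − 1.960 = 1.124.
Power = Φ(1.124) = 0.870.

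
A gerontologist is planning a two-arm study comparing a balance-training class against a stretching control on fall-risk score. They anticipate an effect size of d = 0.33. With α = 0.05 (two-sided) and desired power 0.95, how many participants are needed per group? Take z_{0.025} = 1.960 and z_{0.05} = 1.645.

For two independent groups with equal n: n = 2·((z_{α/2} + z_β) / d)².
z_{α/2} + z_β = 1.960 + 1.645 = 3.605.
n = 2 × (3.605 / 0.33)² = 2 × 10.924² = 2 × 119.34 = 238.7.
Round up to the next whole participant.

n = 239 per group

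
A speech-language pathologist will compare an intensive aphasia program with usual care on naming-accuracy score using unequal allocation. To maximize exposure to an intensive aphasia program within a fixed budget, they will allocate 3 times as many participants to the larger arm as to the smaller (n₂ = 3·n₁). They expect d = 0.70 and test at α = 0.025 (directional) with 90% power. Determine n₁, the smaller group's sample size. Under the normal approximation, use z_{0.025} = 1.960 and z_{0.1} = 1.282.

With allocation ratio k = n₂/n₁ = 3, Var(x̄₁−x̄₂) = σ²(1/n₁ + 1/(k·n₁)) = σ²·(k+1)/(k·n₁).
So n₁ = (1 + 1/k)·((z_{α} + z_β)/d)² = 1.333 × (3.242/0.70)².
n₁ = 1.333 × 21.45 = 28.6.
Round up: n₁ = 29, giving n₂ = 3 × 29 = 87.

n₁ = 29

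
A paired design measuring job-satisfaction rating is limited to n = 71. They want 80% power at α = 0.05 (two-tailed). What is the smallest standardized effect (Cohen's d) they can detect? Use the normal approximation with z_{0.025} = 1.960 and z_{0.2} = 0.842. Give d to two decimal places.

For a single sample (or paired design) of n = 71: d_min = (z_{α/2} + z_β)/√n.
z-sum = 1.960 + 0.842 = 2.802.
d_min = 2.802 / √71 = 2.802 / 8.426 = 0.333.

d_min ≈ 0.33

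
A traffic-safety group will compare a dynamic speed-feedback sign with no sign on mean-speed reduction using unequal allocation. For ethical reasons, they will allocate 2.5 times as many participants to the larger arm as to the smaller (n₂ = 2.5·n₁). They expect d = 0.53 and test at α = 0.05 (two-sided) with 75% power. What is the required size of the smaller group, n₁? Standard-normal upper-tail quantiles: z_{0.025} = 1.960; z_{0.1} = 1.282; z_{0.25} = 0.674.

n₁ = 35

With allocation ratio k = n₂/n₁ = 2.5, Var(x̄₁−x̄₂) = σ²(1/n₁ + 1/(k·n₁)) = σ²·(k+1)/(k·n₁).
So n₁ = (1 + 1/k)·((z_{α/2} + z_β)/d)² = 1.400 × (2.634/0.53)².
n₁ = 1.400 × 24.70 = 34.6.
Round up: n₁ = 35, giving n₂ = ⌈2.5 × 35⌉ = ⌈87.5⌉ = 88.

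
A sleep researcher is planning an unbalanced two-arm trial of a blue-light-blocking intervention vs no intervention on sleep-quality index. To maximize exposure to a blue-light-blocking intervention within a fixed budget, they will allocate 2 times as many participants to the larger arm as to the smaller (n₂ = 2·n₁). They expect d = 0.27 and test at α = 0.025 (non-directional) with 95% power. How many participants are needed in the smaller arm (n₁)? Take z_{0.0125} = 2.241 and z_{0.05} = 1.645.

n₁ = 311

With allocation ratio k = n₂/n₁ = 2, Var(x̄₁−x̄₂) = σ²(1/n₁ + 1/(k·n₁)) = σ²·(k+1)/(k·n₁).
So n₁ = (1 + 1/k)·((z_{α/2} + z_β)/d)² = 1.500 × (3.886/0.27)².
n₁ = 1.500 × 207.15 = 310.7.
Round up: n₁ = 311, giving n₂ = 2 × 311 = 622.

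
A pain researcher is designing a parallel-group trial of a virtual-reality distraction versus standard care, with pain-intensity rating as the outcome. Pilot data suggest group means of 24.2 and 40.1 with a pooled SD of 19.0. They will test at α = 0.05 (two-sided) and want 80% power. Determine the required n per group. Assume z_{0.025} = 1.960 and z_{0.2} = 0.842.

Cohen's d = |M₁ − M₂| / SD_pooled = |24.2 − 40.1| / 19.0 = 15.9 / 19.0 = 0.837.
For two independent groups with equal n: n = 2·((z_{α/2} + z_β) / d)².
z_{α/2} + z_β = 1.960 + 0.842 = 2.802.
n = 2 × (2.802 / 0.837)² = 2 × 3.348² = 2 × 11.21 = 22.4.
Round up to the next whole participant.

n = 23 per group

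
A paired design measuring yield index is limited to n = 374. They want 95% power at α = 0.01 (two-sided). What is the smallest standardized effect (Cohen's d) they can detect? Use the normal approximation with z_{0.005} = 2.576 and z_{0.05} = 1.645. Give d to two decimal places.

d_min ≈ 0.22

For a single sample (or paired design) of n = 374: d_min = (z_{α/2} + z_β)/√n.
z-sum = 2.576 + 1.645 = 4.221.
d_min = 4.221 / √374 = 4.221 / 19.339 = 0.218.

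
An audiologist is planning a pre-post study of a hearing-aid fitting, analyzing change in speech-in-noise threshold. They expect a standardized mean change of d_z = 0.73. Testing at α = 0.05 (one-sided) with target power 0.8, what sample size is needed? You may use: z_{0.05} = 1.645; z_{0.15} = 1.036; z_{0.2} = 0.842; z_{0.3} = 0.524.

For a paired (one-sample on differences) test: n = ((z_{α} + z_β) / d)².
z_{α} + z_β = 1.645 + 0.842 = 2.487.
n = (2.487 / 0.73)² = 3.407² = 11.61.
Round up.

n = 12 pairs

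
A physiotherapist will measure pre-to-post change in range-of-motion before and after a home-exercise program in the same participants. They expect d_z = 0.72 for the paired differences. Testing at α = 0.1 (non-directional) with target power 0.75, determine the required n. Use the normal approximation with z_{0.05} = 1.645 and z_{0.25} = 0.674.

n = 11 pairs

For a paired (one-sample on differences) test: n = ((z_{α/2} + z_β) / d)².
z_{α/2} + z_β = 1.645 + 0.674 = 2.319.
n = (2.319 / 0.72)² = 3.221² = 10.37.
Round up.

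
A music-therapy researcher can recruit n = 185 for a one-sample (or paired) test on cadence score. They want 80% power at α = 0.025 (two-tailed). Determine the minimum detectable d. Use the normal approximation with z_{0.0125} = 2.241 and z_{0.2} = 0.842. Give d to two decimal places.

For a single sample (or paired design) of n = 185: d_min = (z_{α/2} + z_β)/√n.
z-sum = 2.241 + 0.842 = 3.083.
d_min = 3.083 / √185 = 3.083 / 13.601 = 0.227.

d_min ≈ 0.23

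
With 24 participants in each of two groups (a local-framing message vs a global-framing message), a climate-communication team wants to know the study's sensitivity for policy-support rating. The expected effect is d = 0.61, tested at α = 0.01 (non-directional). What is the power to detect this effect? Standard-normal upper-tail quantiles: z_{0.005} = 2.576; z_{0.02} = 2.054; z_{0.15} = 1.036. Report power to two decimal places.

For two equal groups, power = Φ(d·√(n/2) − z_{α/2}).
d·√(n/2) = 0.61 × √(24/2) = 0.61 × 3.464 = 2.113.
z_β = 2.113 − 2.576 = -0.463.
Power = Φ(-0.463) = 0.322.

power ≈ 0.32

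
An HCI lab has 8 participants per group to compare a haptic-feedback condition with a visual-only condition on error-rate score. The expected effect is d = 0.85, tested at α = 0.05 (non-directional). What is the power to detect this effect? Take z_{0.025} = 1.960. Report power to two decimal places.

power ≈ 0.40

For two equal groups, power = Φ(d·√(n/2) − z_{α/2}).
d·√(n/2) = 0.85 × √(8/2) = 0.85 × 2.000 = 1.700.
z_β = 1.700 − 1.960 = -0.260.
Power = Φ(-0.260) = 0.397.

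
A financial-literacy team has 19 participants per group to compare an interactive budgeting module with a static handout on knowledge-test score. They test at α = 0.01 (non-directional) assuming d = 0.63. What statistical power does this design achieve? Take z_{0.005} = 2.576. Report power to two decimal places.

power ≈ 0.26

For two equal groups, power = Φ(d·√(n/2) − z_{α/2}).
d·√(n/2) = 0.63 × √(19/2) = 0.63 × 3.082 = 1.942.
z_β = 1.942 − 2.576 = -0.634.
Power = Φ(-0.634) = 0.263.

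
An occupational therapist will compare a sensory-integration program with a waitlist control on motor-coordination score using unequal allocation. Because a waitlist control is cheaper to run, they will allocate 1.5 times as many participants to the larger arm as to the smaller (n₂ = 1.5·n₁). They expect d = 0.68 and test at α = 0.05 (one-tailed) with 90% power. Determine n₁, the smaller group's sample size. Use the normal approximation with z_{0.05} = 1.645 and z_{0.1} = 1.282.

With allocation ratio k = n₂/n₁ = 1.5, Var(x̄₁−x̄₂) = σ²(1/n₁ + 1/(k·n₁)) = σ²·(k+1)/(k·n₁).
So n₁ = (1 + 1/k)·((z_{α} + z_β)/d)² = 1.667 × (2.927/0.68)².
n₁ = 1.667 × 18.53 = 30.9.
Round up: n₁ = 31, giving n₂ = ⌈1.5 × 31⌉ = ⌈46.5⌉ = 47.

n₁ = 31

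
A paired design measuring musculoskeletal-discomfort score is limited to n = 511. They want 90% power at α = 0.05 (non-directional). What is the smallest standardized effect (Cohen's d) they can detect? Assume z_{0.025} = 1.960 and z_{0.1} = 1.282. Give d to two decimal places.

d_min ≈ 0.14

For a single sample (or paired design) of n = 511: d_min = (z_{α/2} + z_β)/√n.
z-sum = 1.960 + 1.282 = 3.242.
d_min = 3.242 / √511 = 3.242 / 22.605 = 0.143.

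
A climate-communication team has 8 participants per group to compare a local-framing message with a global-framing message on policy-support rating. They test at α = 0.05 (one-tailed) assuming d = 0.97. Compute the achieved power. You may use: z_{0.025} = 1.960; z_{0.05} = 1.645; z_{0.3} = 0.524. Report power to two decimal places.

For two equal groups, power = Φ(d·√(n/2) − z_{α}).
d·√(n/2) = 0.97 × √(8/2) = 0.97 × 2.000 = 1.940.
z_β = 1.940 − 1.645 = 0.295.
Power = Φ(0.295) = 0.616.

power ≈ 0.62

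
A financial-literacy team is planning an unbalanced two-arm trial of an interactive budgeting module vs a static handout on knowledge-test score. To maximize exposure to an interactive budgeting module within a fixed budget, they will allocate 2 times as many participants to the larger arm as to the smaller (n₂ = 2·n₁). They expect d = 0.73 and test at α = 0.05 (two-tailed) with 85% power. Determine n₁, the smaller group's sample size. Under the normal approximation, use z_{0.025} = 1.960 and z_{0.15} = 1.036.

n₁ = 26

With allocation ratio k = n₂/n₁ = 2, Var(x̄₁−x̄₂) = σ²(1/n₁ + 1/(k·n₁)) = σ²·(k+1)/(k·n₁).
So n₁ = (1 + 1/k)·((z_{α/2} + z_β)/d)² = 1.500 × (2.996/0.73)².
n₁ = 1.500 × 16.84 = 25.3.
Round up: n₁ = 26, giving n₂ = 2 × 26 = 52.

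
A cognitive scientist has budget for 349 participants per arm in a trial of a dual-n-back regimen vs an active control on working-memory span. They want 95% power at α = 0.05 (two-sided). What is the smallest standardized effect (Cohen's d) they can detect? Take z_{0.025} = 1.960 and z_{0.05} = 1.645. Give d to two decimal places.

For two independent groups of n = 349 each: d_min = (z_{α/2} + z_β)·√(2/n).
z-sum = 1.960 + 1.645 = 3.605.
d_min = 3.605 × √(2/349) = 3.605 × 0.0757 = 0.273.

d_min ≈ 0.27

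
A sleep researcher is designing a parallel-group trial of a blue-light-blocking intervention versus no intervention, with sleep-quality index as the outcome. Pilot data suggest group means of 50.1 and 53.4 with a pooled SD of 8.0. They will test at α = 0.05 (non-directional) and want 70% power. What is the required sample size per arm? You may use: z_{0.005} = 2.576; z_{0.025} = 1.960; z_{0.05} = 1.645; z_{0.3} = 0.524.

n = 73 per group

Cohen's d = |M₁ − M₂| / SD_pooled = |50.1 − 53.4| / 8.0 = 3.3 / 8.0 = 0.412.
For two independent groups with equal n: n = 2·((z_{α/2} + z_β) / d)².
z_{α/2} + z_β = 1.960 + 0.524 = 2.484.
n = 2 × (2.484 / 0.412)² = 2 × 6.029² = 2 × 36.35 = 72.7.
Round up to the next whole participant.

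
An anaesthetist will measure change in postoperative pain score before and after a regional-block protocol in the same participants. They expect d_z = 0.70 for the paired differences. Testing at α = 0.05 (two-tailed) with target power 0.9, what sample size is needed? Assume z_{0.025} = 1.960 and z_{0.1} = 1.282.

n = 22 pairs

For a paired (one-sample on differences) test: n = ((z_{α/2} + z_β) / d)².
z_{α/2} + z_β = 1.960 + 1.282 = 3.242.
n = (3.242 / 0.70)² = 4.631² = 21.45.
Round up.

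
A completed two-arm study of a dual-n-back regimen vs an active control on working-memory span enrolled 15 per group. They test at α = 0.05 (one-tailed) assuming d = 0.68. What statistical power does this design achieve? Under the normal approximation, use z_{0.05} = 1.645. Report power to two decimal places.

For two equal groups, power = Φ(d·√(n/2) − z_{α}).
d·√(n/2) = 0.68 × √(15/2) = 0.68 × 2.739 = 1.862.
z_β = 1.862 − 1.645 = 0.217.
Power = Φ(0.217) = 0.586.

power ≈ 0.59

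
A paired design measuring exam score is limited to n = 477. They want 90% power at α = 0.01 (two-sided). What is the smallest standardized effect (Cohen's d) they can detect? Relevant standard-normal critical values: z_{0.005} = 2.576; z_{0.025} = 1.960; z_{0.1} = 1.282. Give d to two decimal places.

d_min ≈ 0.18

For a single sample (or paired design) of n = 477: d_min = (z_{α/2} + z_β)/√n.
z-sum = 2.576 + 1.282 = 3.858.
d_min = 3.858 / √477 = 3.858 / 21.840 = 0.177.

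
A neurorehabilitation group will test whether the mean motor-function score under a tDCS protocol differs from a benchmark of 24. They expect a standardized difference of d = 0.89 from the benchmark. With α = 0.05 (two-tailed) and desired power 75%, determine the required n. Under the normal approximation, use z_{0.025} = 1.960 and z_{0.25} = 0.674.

n = 9

For a one-sample test: n = ((z_{α/2} + z_β) / d)².
z_{α/2} + z_β = 1.960 + 0.674 = 2.634.
n = (2.634 / 0.89)² = 2.960² = 8.76.
Round up.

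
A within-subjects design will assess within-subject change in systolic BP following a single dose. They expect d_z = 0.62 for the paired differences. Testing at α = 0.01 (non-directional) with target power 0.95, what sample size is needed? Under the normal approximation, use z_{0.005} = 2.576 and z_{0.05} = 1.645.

n = 47 pairs

For a paired (one-sample on differences) test: n = ((z_{α/2} + z_β) / d)².
z_{α/2} + z_β = 2.576 + 1.645 = 4.221.
n = (4.221 / 0.62)² = 6.808² = 46.35.
Round up.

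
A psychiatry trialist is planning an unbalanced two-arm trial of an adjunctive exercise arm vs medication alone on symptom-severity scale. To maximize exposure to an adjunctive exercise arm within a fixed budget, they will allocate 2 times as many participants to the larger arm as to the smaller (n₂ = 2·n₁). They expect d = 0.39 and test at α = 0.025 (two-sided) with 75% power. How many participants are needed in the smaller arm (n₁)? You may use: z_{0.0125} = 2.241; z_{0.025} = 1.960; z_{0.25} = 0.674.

With allocation ratio k = n₂/n₁ = 2, Var(x̄₁−x̄₂) = σ²(1/n₁ + 1/(k·n₁)) = σ²·(k+1)/(k·n₁).
So n₁ = (1 + 1/k)·((z_{α/2} + z_β)/d)² = 1.500 × (2.915/0.39)².
n₁ = 1.500 × 55.87 = 83.8.
Round up: n₁ = 84, giving n₂ = 2 × 84 = 168.

n₁ = 84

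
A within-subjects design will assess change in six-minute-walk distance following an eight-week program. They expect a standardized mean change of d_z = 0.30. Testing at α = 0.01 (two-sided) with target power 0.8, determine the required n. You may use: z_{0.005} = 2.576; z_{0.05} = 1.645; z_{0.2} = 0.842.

n = 130 pairs

For a paired (one-sample on differences) test: n = ((z_{α/2} + z_β) / d)².
z_{α/2} + z_β = 2.576 + 0.842 = 3.418.
n = (3.418 / 0.30)² = 11.393² = 129.81.
Round up.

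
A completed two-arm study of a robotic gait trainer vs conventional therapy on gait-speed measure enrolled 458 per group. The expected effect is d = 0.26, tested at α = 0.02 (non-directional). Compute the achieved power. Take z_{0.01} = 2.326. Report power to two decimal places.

power ≈ 0.95

For two equal groups, power = Φ(d·√(n/2) − z_{α/2}).
d·√(n/2) = 0.26 × √(458/2) = 0.26 × 15.133 = 3.935.
z_β = 3.935 − 2.326 = 1.609.
Power = Φ(1.609) = 0.946.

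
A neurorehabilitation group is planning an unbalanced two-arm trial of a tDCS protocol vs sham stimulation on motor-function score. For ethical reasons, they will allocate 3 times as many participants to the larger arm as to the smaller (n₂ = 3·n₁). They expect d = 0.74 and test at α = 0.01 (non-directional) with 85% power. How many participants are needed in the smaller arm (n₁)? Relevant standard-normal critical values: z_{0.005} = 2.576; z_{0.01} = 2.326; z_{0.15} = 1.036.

n₁ = 32

With allocation ratio k = n₂/n₁ = 3, Var(x̄₁−x̄₂) = σ²(1/n₁ + 1/(k·n₁)) = σ²·(k+1)/(k·n₁).
So n₁ = (1 + 1/k)·((z_{α/2} + z_β)/d)² = 1.333 × (3.612/0.74)².
n₁ = 1.333 × 23.82 = 31.8.
Round up: n₁ = 32, giving n₂ = 3 × 32 = 96.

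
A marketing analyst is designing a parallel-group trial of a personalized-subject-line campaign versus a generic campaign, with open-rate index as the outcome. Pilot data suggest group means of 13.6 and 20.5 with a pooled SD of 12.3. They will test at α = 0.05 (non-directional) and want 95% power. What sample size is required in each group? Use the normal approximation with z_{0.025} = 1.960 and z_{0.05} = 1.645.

Cohen's d = |M₁ − M₂| / SD_pooled = |13.6 − 20.5| / 12.3 = 6.9 / 12.3 = 0.561.
For two independent groups with equal n: n = 2·((z_{α/2} + z_β) / d)².
z_{α/2} + z_β = 1.960 + 1.645 = 3.605.
n = 2 × (3.605 / 0.561)² = 2 × 6.426² = 2 × 41.29 = 82.6.
Round up to the next whole participant.

n = 83 per group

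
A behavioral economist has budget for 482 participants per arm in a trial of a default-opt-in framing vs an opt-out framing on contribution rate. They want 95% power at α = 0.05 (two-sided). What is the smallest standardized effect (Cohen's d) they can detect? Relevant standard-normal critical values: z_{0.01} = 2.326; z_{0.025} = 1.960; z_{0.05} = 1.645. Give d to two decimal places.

d_min ≈ 0.23

For two independent groups of n = 482 each: d_min = (z_{α/2} + z_β)·√(2/n).
z-sum = 1.960 + 1.645 = 3.605.
d_min = 3.605 × √(2/482) = 3.605 × 0.0644 = 0.232.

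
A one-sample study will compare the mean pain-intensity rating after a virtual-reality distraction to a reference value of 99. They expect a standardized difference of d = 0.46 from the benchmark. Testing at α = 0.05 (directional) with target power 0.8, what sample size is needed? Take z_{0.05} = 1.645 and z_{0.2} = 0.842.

n = 30

For a one-sample test: n = ((z_{α} + z_β) / d)².
z_{α} + z_β = 1.645 + 0.842 = 2.487.
n = (2.487 / 0.46)² = 5.407² = 29.23.
Round up.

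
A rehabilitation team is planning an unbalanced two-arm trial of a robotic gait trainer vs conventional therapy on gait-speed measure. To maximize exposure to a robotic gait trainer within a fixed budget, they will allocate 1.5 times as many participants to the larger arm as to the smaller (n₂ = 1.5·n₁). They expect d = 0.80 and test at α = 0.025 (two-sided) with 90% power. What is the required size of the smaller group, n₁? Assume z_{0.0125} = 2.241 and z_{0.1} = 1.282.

n₁ = 33

With allocation ratio k = n₂/n₁ = 1.5, Var(x̄₁−x̄₂) = σ²(1/n₁ + 1/(k·n₁)) = σ²·(k+1)/(k·n₁).
So n₁ = (1 + 1/k)·((z_{α/2} + z_β)/d)² = 1.667 × (3.523/0.80)².
n₁ = 1.667 × 19.39 = 32.3.
Round up: n₁ = 33, giving n₂ = ⌈1.5 × 33⌉ = ⌈49.5⌉ = 50.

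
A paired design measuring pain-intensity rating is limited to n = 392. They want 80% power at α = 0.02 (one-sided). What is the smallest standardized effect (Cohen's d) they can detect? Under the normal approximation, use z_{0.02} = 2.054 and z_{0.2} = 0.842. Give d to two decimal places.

For a single sample (or paired design) of n = 392: d_min = (z_{α} + z_β)/√n.
z-sum = 2.054 + 0.842 = 2.896.
d_min = 2.896 / √392 = 2.896 / 19.799 = 0.146.

d_min ≈ 0.15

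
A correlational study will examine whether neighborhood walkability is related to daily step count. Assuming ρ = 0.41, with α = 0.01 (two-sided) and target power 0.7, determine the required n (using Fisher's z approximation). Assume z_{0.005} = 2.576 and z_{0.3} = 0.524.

n = 54

Fisher's z: C = ½·ln((1+r)/(1−r)) = ½·ln(2.3898) = 0.4356.
n = ((z_{α/2} + z_β)/C)² + 3.
(2.576 + 0.524) / 0.4356 = 3.100 / 0.4356 = 7.117.
n = 7.117² + 3 = 50.65 + 3 = 53.6.
Round up.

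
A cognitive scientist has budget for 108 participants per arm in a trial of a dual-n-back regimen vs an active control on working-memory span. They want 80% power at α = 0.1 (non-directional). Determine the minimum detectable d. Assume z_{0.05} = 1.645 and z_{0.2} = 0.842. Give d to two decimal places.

For two independent groups of n = 108 each: d_min = (z_{α/2} + z_β)·√(2/n).
z-sum = 1.645 + 0.842 = 2.487.
d_min = 2.487 × √(2/108) = 2.487 × 0.1361 = 0.338.

d_min ≈ 0.34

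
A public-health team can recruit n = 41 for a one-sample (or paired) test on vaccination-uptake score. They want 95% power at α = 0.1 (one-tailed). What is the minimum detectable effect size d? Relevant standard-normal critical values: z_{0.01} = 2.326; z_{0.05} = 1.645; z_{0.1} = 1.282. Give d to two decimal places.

For a single sample (or paired design) of n = 41: d_min = (z_{α} + z_β)/√n.
z-sum = 1.282 + 1.645 = 2.927.
d_min = 2.927 / √41 = 2.927 / 6.403 = 0.457.

d_min ≈ 0.46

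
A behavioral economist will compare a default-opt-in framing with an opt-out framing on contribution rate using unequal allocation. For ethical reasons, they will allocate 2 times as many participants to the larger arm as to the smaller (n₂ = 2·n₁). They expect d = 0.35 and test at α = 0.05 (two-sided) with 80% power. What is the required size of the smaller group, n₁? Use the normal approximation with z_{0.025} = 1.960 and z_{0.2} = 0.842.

n₁ = 97

With allocation ratio k = n₂/n₁ = 2, Var(x̄₁−x̄₂) = σ²(1/n₁ + 1/(k·n₁)) = σ²·(k+1)/(k·n₁).
So n₁ = (1 + 1/k)·((z_{α/2} + z_β)/d)² = 1.500 × (2.802/0.35)².
n₁ = 1.500 × 64.09 = 96.1.
Round up: n₁ = 97, giving n₂ = 2 × 97 = 194.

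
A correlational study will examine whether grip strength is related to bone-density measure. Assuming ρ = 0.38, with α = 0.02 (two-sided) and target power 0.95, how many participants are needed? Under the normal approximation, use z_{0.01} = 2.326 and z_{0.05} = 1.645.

Fisher's z: C = ½·ln((1+r)/(1−r)) = ½·ln(2.2258) = 0.4001.
n = ((z_{α/2} + z_β)/C)² + 3.
(2.326 + 1.645) / 0.4001 = 3.971 / 0.4001 = 9.925.
n = 9.925² + 3 = 98.51 + 3 = 101.5.
Round up.

n = 102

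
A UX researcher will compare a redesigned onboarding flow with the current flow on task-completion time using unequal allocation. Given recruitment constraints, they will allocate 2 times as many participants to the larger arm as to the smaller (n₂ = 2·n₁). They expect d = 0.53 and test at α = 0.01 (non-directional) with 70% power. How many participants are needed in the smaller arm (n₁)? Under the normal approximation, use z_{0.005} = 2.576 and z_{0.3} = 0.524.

With allocation ratio k = n₂/n₁ = 2, Var(x̄₁−x̄₂) = σ²(1/n₁ + 1/(k·n₁)) = σ²·(k+1)/(k·n₁).
So n₁ = (1 + 1/k)·((z_{α/2} + z_β)/d)² = 1.500 × (3.100/0.53)².
n₁ = 1.500 × 34.21 = 51.3.
Round up: n₁ = 52, giving n₂ = 2 × 52 = 104.

n₁ = 52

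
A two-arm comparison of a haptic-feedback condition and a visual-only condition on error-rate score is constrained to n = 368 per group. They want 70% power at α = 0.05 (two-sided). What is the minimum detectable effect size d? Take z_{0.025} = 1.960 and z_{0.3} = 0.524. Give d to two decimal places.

d_min ≈ 0.18

For two independent groups of n = 368 each: d_min = (z_{α/2} + z_β)·√(2/n).
z-sum = 1.960 + 0.524 = 2.484.
d_min = 2.484 × √(2/368) = 2.484 × 0.0737 = 0.183.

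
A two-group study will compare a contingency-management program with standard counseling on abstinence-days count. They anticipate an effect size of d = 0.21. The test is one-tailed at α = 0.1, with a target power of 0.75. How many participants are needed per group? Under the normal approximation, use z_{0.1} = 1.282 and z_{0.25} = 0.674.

n = 174 per group

For two independent groups with equal n: n = 2·((z_{α} + z_β) / d)².
z_{α} + z_β = 1.282 + 0.674 = 1.956.
n = 2 × (1.956 / 0.21)² = 2 × 9.314² = 2 × 86.76 = 173.5.
Round up to the next whole participant.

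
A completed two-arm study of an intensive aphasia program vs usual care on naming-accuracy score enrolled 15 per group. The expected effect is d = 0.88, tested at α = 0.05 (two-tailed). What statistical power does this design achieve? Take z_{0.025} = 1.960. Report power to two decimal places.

power ≈ 0.67

For two equal groups, power = Φ(d·√(n/2) − z_{α/2}).
d·√(n/2) = 0.88 × √(15/2) = 0.88 × 2.739 = 2.410.
z_β = 2.410 − 1.960 = 0.450.
Power = Φ(0.450) = 0.674.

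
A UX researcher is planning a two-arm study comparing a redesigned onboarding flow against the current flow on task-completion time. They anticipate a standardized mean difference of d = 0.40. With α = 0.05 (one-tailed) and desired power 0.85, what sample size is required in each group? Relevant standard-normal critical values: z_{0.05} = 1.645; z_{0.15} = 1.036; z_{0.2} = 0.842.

For two independent groups with equal n: n = 2·((z_{α} + z_β) / d)².
z_{α} + z_β = 1.645 + 1.036 = 2.681.
n = 2 × (2.681 / 0.40)² = 2 × 6.702² = 2 × 44.92 = 89.8.
Round up to the next whole participant.

n = 90 per group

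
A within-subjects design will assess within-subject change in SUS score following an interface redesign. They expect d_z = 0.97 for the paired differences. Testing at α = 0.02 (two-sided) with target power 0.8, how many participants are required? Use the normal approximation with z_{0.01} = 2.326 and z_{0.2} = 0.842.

n = 11 pairs

For a paired (one-sample on differences) test: n = ((z_{α/2} + z_β) / d)².
z_{α/2} + z_β = 2.326 + 0.842 = 3.168.
n = (3.168 / 0.97)² = 3.266² = 10.67.
Round up.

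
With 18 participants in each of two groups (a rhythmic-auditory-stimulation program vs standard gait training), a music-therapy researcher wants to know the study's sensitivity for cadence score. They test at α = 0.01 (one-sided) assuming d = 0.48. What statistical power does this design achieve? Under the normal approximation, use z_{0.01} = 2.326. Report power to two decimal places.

For two equal groups, power = Φ(d·√(n/2) − z_{α}).
d·√(n/2) = 0.48 × √(18/2) = 0.48 × 3.000 = 1.440.
z_β = 1.440 − 2.326 = -0.886.
Power = Φ(-0.886) = 0.188.

power ≈ 0.19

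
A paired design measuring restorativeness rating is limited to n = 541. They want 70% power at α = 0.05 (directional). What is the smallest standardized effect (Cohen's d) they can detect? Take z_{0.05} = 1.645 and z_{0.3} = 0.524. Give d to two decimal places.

For a single sample (or paired design) of n = 541: d_min = (z_{α} + z_β)/√n.
z-sum = 1.645 + 0.524 = 2.169.
d_min = 2.169 / √541 = 2.169 / 23.259 = 0.093.

d_min ≈ 0.09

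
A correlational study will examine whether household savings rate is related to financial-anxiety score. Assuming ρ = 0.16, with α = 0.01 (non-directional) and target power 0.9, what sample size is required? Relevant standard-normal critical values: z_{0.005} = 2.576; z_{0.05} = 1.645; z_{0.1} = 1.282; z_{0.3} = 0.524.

n = 575

Fisher's z: C = ½·ln((1+r)/(1−r)) = ½·ln(1.3810) = 0.1614.
n = ((z_{α/2} + z_β)/C)² + 3.
(2.576 + 1.282) / 0.1614 = 3.858 / 0.1614 = 23.903.
n = 23.903² + 3 = 571.37 + 3 = 574.4.
Round up.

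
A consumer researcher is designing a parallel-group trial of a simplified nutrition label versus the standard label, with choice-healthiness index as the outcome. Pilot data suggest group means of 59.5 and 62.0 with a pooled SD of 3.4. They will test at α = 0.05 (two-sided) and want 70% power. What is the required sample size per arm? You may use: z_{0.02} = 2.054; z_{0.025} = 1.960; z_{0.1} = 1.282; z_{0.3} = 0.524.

Cohen's d = |M₁ − M₂| / SD_pooled = |59.5 − 62.0| / 3.4 = 2.5 / 3.4 = 0.735.
For two independent groups with equal n: n = 2·((z_{α/2} + z_β) / d)².
z_{α/2} + z_β = 1.960 + 0.524 = 2.484.
n = 2 × (2.484 / 0.735)² = 2 × 3.380² = 2 × 11.42 = 22.8.
Round up to the next whole participant.

n = 23 per group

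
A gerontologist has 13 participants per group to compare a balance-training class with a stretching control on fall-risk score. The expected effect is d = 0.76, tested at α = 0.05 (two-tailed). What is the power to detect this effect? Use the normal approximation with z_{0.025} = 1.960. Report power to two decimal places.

power ≈ 0.49

For two equal groups, power = Φ(d·√(n/2) − z_{α/2}).
d·√(n/2) = 0.76 × √(13/2) = 0.76 × 2.550 = 1.938.
z_β = 1.938 − 1.960 = -0.022.
Power = Φ(-0.022) = 0.491.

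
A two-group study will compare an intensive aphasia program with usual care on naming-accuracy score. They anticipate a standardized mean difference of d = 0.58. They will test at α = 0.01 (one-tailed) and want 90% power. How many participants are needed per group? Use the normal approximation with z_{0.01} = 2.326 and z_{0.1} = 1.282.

For two independent groups with equal n: n = 2·((z_{α} + z_β) / d)².
z_{α} + z_β = 2.326 + 1.282 = 3.608.
n = 2 × (3.608 / 0.58)² = 2 × 6.221² = 2 × 38.70 = 77.4.
Round up to the next whole participant.

n = 78 per group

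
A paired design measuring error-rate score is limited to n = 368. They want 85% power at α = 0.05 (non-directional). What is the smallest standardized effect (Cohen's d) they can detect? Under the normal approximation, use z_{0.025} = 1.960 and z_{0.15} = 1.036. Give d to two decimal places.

d_min ≈ 0.16

For a single sample (or paired design) of n = 368: d_min = (z_{α/2} + z_β)/√n.
z-sum = 1.960 + 1.036 = 2.996.
d_min = 2.996 / √368 = 2.996 / 19.183 = 0.156.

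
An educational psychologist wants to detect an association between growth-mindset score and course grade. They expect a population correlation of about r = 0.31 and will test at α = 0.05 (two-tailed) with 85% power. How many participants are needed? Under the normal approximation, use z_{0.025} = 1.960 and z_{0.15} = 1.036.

n = 91

Fisher's z: C = ½·ln((1+r)/(1−r)) = ½·ln(1.8986) = 0.3205.
n = ((z_{α/2} + z_β)/C)² + 3.
(1.960 + 1.036) / 0.3205 = 2.996 / 0.3205 = 9.348.
n = 9.348² + 3 = 87.38 + 3 = 90.4.
Round up.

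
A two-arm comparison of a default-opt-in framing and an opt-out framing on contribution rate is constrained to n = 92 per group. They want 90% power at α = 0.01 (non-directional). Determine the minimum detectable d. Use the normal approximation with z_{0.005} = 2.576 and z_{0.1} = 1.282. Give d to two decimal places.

d_min ≈ 0.57

For two independent groups of n = 92 each: d_min = (z_{α/2} + z_β)·√(2/n).
z-sum = 2.576 + 1.282 = 3.858.
d_min = 3.858 × √(2/92) = 3.858 × 0.1474 = 0.569.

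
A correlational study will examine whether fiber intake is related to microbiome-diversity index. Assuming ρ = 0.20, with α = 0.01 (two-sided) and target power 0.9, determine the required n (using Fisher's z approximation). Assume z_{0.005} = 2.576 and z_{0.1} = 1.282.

Fisher's z: C = ½·ln((1+r)/(1−r)) = ½·ln(1.5000) = 0.2027.
n = ((z_{α/2} + z_β)/C)² + 3.
(2.576 + 1.282) / 0.2027 = 3.858 / 0.2027 = 19.033.
n = 19.033² + 3 = 362.26 + 3 = 365.3.
Round up.

n = 366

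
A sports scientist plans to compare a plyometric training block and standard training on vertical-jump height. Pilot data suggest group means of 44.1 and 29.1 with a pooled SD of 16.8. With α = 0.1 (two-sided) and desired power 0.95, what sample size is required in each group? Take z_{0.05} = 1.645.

Cohen's d = |M₁ − M₂| / SD_pooled = |44.1 − 29.1| / 16.8 = 15.0 / 16.8 = 0.893.
For two independent groups with equal n: n = 2·((z_{α/2} + z_β) / d)².
z_{α/2} + z_β = 1.645 + 1.645 = 3.290.
n = 2 × (3.290 / 0.893)² = 2 × 3.684² = 2 × 13.57 = 27.1.
Round up to the next whole participant.

n = 28 per group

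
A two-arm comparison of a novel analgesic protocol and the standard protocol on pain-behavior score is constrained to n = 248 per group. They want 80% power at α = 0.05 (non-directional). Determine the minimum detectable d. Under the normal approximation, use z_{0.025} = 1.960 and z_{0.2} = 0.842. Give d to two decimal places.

For two independent groups of n = 248 each: d_min = (z_{α/2} + z_β)·√(2/n).
z-sum = 1.960 + 0.842 = 2.802.
d_min = 2.802 × √(2/248) = 2.802 × 0.0898 = 0.252.

d_min ≈ 0.25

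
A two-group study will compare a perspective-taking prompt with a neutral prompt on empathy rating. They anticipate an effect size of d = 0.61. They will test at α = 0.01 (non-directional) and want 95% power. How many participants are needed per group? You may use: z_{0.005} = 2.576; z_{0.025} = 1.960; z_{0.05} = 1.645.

For two independent groups with equal n: n = 2·((z_{α/2} + z_β) / d)².
z_{α/2} + z_β = 2.576 + 1.645 = 4.221.
n = 2 × (4.221 / 0.61)² = 2 × 6.920² = 2 × 47.88 = 95.8.
Round up to the next whole participant.

n = 96 per group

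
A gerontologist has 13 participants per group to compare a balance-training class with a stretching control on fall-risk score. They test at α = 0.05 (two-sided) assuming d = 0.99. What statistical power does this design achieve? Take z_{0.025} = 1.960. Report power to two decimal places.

For two equal groups, power = Φ(d·√(n/2) − z_{α/2}).
d·√(n/2) = 0.99 × √(13/2) = 0.99 × 2.550 = 2.524.
z_β = 2.524 − 1.960 = 0.564.
Power = Φ(0.564) = 0.714.

power ≈ 0.71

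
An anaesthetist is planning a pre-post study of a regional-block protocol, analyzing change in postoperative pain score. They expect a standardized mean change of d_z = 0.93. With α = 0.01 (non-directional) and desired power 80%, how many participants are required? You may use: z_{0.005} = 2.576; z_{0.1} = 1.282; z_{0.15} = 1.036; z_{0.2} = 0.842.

For a paired (one-sample on differences) test: n = ((z_{α/2} + z_β) / d)².
z_{α/2} + z_β = 2.576 + 0.842 = 3.418.
n = (3.418 / 0.93)² = 3.675² = 13.51.
Round up.

n = 14 pairs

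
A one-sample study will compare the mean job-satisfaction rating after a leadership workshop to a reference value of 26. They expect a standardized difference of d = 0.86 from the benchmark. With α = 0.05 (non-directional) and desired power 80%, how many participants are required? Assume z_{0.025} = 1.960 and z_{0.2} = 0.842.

n = 11

For a one-sample test: n = ((z_{α/2} + z_β) / d)².
z_{α/2} + z_β = 1.960 + 0.842 = 2.802.
n = (2.802 / 0.86)² = 3.258² = 10.62.
Round up.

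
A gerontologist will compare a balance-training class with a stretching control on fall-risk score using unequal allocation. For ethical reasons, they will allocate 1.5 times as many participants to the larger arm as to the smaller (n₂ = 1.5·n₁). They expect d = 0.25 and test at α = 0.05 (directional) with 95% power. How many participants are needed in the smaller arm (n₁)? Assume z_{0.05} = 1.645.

n₁ = 289

With allocation ratio k = n₂/n₁ = 1.5, Var(x̄₁−x̄₂) = σ²(1/n₁ + 1/(k·n₁)) = σ²·(k+1)/(k·n₁).
So n₁ = (1 + 1/k)·((z_{α} + z_β)/d)² = 1.667 × (3.290/0.25)².
n₁ = 1.667 × 173.19 = 288.6.
Round up: n₁ = 289, giving n₂ = ⌈1.5 × 289⌉ = ⌈433.5⌉ = 434.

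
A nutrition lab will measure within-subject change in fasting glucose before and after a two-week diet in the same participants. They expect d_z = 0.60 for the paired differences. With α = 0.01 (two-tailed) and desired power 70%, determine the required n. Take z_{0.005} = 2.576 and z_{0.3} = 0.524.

For a paired (one-sample on differences) test: n = ((z_{α/2} + z_β) / d)².
z_{α/2} + z_β = 2.576 + 0.524 = 3.100.
n = (3.100 / 0.60)² = 5.167² = 26.69.
Round up.

n = 27 pairs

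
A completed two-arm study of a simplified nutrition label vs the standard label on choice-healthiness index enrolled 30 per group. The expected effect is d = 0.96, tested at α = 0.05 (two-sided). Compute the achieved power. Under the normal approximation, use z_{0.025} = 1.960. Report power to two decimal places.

power ≈ 0.96

For two equal groups, power = Φ(d·√(n/2) − z_{α/2}).
d·√(n/2) = 0.96 × √(30/2) = 0.96 × 3.873 = 3.718.
z_β = 3.718 − 1.960 = 1.758.
Power = Φ(1.758) = 0.961.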